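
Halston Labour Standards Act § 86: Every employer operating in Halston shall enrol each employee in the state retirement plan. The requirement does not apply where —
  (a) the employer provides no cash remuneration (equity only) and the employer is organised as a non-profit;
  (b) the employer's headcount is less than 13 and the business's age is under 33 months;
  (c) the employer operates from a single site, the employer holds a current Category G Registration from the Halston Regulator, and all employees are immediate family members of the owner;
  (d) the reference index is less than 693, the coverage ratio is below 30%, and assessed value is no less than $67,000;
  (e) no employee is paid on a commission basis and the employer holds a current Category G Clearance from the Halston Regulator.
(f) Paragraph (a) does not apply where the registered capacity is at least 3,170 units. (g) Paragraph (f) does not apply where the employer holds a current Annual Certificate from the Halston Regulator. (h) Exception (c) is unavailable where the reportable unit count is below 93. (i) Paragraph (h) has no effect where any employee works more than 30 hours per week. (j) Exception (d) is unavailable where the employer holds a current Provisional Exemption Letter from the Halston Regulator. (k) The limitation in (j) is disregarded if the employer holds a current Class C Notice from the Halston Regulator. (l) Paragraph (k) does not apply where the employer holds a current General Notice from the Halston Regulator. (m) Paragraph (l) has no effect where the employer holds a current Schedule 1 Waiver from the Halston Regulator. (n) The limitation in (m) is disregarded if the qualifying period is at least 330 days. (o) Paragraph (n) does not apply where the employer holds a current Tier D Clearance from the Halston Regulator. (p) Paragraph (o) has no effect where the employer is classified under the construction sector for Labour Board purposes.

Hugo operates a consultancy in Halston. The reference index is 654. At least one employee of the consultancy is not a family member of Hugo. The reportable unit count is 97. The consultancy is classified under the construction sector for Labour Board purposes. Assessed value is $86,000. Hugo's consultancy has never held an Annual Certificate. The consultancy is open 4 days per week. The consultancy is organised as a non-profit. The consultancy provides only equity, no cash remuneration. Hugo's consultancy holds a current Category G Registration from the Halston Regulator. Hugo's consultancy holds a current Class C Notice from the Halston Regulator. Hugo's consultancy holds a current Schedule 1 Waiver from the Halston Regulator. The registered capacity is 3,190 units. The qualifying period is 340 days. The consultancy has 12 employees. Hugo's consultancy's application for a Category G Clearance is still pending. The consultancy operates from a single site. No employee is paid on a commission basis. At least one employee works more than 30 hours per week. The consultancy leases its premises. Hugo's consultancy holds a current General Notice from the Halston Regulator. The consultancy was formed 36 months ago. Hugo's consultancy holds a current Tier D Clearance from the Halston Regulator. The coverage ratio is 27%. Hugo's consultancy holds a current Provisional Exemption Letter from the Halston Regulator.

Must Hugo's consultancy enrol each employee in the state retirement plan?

Exception (a): remuneration is equity-only; the employer is a non-profit — every condition holds. Turning to paragraphs (f)–(g): (f) operates against (a): the registered capacity is 3,190 units, meeting the 3,170 units threshold. (g) is not triggered (the Annual Certificate is not current), so (f) stands. (a) is therefore removed.
Exception (b) fails — the business's age is 36 months, not under 33 months.
Exception (c) requires that all employees are immediate family members of the owner; but at least one employee is not a family member, so (c) is unavailable.
All of (d)'s requirements are met (the reference index is 654, less than the 693 limit; the coverage ratio is 27%, below the 30% limit; assessed value is $86,000, meeting the $67,000 threshold). However, paragraphs (j)–(p) must be considered: (j) is engaged — a current Provisional Exemption Letter is held. (k) operates (a current Class C Notice is held), but is itself disapplied by (l): (l) operates against (k): a current General Notice is held. (m) would limit (l) — a current Schedule 1 Waiver is held — but (n) sets (m) aside: (n) operates against (m): the qualifying period is 340 days, meeting the 330 days threshold. (o) would limit (n) — a current Tier D Clearance is held — but (p) sets (o) aside: (p) is triggered — the consultancy is classified under the construction sector. So (d) is unavailable.
Exception (e) does not apply: there is no Category G Clearance in force.
Every exception is unavailable, so the rule governs.

Yes — Hugo's consultancy must enrol each employee in the state retirement plan.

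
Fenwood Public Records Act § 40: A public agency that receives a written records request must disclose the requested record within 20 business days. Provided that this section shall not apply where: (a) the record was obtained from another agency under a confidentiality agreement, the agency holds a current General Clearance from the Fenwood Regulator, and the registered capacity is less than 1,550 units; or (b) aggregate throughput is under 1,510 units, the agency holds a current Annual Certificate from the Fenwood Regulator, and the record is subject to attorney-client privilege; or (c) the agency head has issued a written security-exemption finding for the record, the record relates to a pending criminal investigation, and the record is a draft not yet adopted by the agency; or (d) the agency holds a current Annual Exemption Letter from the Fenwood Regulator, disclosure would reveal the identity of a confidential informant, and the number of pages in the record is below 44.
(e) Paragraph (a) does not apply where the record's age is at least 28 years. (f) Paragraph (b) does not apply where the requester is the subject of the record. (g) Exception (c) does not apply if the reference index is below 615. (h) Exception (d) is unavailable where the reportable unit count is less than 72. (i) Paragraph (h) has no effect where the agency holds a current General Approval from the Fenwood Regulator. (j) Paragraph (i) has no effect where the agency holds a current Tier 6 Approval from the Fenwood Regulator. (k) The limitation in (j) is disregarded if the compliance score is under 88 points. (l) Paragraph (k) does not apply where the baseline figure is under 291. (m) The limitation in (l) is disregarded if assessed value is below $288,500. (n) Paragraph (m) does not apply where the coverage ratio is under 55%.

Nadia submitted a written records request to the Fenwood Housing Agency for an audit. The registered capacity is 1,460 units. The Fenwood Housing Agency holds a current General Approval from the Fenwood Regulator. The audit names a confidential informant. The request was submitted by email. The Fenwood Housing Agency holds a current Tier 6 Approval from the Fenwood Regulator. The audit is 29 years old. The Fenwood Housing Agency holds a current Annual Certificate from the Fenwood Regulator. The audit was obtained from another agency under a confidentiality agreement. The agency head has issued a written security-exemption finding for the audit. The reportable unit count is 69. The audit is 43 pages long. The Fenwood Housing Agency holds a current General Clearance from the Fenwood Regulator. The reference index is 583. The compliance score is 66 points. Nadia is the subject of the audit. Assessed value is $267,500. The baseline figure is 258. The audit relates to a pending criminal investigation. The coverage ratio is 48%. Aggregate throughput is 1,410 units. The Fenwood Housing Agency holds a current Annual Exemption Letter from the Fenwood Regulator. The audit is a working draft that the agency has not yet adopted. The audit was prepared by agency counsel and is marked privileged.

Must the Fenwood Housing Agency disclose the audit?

Exception (a): the audit was obtained under a confidentiality agreement; a current General Clearance is held; the registered capacity is 1,460 units, less than the 1,550 units limit — every condition holds. But: (e) operates against (a): the record's age is 29 years, meeting the 28 years threshold. Exception (a) does not apply.
Exception (b): aggregate throughput is 1,410 units, under the 1,510 units limit; a current Annual Certificate is held; the audit is privileged — every condition holds. Turning to paragraph (f): (f) operates against (b): Nadia is the subject of the audit. Exception (b) does not apply.
Exception (c) is satisfied on its face — a written security-exemption finding has been issued; the audit relates to a pending investigation; the audit is an unadopted draft. Turning to paragraph (g): (g) operates against (c): the reference index is 583, below the 615 limit. (c) is therefore removed.
Exception (d): a current Annual Exemption Letter is held; the audit names a confidential informant; the number of pages in the record is 43, below the 44 limit — every condition holds. But applying paragraphs (h)–(n): (h) operates against (d): the reportable unit count is 69, less than the 72 limit. (i) would limit (h) — a current General Approval is held — but (j) sets (i) aside: (j) operates against (i): a current Tier 6 Approval is held. (k) would limit (j) — the compliance score is 66 points, under the 88 points limit — but (l) sets (k) aside: (l) operates against (k): the baseline figure is 258, under the 291 limit. (m) applies (assessed value is $267,500, below the $288,500 limit), but is set aside by (n): (n) is triggered — the coverage ratio is 48%, under the 55% limit. (d) is therefore removed.
None of the exceptions is available; § 40 applies in full.

Yes — the Fenwood Housing Agency must disclose the audit.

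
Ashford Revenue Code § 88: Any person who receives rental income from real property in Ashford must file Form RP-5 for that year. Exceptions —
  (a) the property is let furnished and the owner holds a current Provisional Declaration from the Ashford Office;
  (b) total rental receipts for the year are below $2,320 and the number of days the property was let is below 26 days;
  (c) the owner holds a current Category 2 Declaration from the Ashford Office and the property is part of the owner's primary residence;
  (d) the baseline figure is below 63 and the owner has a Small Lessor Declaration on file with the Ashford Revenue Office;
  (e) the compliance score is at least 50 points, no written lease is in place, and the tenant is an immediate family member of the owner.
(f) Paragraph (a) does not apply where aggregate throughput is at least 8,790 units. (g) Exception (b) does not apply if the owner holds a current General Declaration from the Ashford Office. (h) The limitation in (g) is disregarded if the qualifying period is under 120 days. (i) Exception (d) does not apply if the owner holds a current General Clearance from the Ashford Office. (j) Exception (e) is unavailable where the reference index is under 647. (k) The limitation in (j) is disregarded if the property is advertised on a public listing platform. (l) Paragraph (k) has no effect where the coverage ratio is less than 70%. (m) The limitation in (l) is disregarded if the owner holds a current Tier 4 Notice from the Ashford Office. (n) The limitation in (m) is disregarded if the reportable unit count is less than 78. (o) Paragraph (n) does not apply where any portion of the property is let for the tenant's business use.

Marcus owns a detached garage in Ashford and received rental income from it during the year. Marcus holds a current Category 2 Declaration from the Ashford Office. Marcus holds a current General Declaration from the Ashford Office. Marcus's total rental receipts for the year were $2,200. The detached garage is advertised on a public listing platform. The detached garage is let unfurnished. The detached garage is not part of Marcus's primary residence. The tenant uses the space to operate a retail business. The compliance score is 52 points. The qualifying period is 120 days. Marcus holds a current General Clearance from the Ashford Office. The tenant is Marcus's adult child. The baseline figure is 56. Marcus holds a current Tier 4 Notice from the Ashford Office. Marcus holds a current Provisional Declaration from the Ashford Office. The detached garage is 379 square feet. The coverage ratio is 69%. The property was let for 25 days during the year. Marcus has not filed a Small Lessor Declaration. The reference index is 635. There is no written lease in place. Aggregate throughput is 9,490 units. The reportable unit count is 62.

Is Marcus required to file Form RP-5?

No — exception (e) applies; Marcus is not required to file Form RP-5.

Exception (a) requires that the property is let furnished; but the property is let unfurnished, so (a) is unavailable.
Exception (b) is satisfied on its face — total rental receipts for the year are $2,200, below the $2,320 limit; the number of days the property was let is 25 days, below the 26 days limit. Turning to paragraphs (g)–(h): (g) operates against (b): a current General Declaration is held. (h) does not operate here (the qualifying period is 120 days, not under 120 days), so (g) stands. So (b) is unavailable.
Exception (c) requires that the property is part of the owner's primary residence; but the detached garage is not part of the primary residence, so (c) is unavailable.
Exception (d) does not apply: no Small Lessor Declaration is on file.
Exception (e)'s conditions are all satisfied: the compliance score is 52 points, meeting the 50 points threshold; there is no written lease; the tenant is an immediate family member. Applying paragraphs (j)–(o): (j) applies (the reference index is 635, under the 647 limit), but is overridden by (k): (k) is engaged — the property is publicly advertised. (l) would limit (k) — the coverage ratio is 69%, less than the 70% limit — but (m) sets (l) aside: (m) operates against (l): a current Tier 4 Notice is held. (n) would limit (m) — the reportable unit count is 62, less than the 78 limit — but (o) sets (n) aside: (o) operates against (n): the space is let for business use. (e) remains available.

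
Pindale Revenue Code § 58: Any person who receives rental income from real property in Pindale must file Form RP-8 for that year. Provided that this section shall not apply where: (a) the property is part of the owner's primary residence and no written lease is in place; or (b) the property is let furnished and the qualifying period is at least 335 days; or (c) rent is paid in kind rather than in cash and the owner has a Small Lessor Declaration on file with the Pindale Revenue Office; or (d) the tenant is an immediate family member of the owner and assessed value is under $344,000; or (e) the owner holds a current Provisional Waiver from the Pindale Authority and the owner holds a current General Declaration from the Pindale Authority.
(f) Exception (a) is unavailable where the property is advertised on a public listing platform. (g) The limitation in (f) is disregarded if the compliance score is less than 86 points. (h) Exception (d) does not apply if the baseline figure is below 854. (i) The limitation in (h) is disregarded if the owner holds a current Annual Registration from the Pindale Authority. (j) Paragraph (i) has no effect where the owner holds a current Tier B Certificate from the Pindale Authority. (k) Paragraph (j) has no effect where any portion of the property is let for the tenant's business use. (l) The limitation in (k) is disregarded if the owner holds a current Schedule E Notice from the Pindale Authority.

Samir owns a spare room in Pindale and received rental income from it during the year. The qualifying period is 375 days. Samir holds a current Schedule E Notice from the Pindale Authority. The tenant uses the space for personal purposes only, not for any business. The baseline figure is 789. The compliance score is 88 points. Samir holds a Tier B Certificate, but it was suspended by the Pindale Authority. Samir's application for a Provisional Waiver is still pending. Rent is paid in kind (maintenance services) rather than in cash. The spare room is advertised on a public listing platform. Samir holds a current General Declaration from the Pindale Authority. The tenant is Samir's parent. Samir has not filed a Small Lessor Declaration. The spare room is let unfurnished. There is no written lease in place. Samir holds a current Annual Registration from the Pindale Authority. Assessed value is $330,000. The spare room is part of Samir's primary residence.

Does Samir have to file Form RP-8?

Exception (a) is satisfied on its face — the spare room is part of the primary residence; there is no written lease. But applying paragraphs (f)–(g): (f) operates against (a): the property is publicly advertised. (g) is not engaged (the compliance score is 88 points, not less than 86 points), so (f) stands. So (a) is unavailable.
Exception (b) does not apply: the property is let unfurnished.
Exception (c) fails — no Small Lessor Declaration is on file.
All of (d)'s requirements are met (the tenant is an immediate family member; assessed value is $330,000, under the $344,000 limit). As to paragraphs (h)–(l): (h) applies (the baseline figure is 789, below the 854 limit), but is itself disapplied by (i): (i) operates against (h): a current Annual Registration is held. (j) is not engaged (no current Tier B Certificate is held), so (i) stands. (d) remains available.
Exception (e) does not apply: there is no Provisional Waiver in force.

No — exception (d) applies; Samir is not required to file Form RP-8.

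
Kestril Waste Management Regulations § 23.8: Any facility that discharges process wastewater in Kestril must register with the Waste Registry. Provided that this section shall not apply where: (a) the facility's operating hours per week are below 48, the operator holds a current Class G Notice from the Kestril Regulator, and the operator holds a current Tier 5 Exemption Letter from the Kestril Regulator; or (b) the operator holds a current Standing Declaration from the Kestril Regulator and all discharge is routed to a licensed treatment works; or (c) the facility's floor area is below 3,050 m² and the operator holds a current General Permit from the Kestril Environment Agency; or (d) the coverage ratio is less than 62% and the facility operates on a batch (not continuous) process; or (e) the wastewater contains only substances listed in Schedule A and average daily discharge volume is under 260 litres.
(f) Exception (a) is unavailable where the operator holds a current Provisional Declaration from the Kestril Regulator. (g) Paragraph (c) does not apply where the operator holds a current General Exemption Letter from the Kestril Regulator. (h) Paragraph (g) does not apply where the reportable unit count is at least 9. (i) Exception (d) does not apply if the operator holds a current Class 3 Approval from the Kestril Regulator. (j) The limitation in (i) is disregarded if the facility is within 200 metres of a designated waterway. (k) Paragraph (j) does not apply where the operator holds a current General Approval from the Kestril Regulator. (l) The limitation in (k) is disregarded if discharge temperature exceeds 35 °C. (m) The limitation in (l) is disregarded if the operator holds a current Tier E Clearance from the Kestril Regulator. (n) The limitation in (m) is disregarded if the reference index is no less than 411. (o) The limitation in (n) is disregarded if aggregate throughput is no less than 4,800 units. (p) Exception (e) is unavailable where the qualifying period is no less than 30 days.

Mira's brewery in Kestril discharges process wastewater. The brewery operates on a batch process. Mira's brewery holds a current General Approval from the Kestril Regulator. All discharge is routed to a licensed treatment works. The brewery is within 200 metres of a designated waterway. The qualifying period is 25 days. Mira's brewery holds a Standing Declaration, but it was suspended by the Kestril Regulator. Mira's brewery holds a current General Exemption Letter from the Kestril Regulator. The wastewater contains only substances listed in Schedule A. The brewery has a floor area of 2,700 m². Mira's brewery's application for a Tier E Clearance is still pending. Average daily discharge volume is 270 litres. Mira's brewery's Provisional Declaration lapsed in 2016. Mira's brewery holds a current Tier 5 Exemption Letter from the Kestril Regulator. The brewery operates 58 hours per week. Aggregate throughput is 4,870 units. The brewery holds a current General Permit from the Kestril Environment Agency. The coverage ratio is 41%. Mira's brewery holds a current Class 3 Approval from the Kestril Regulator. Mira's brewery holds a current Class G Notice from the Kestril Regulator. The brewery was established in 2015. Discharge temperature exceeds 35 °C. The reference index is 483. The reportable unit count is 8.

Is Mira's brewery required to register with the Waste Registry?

Exception (a) fails — the facility's operating hours per week are 58, not below 48.
Exception (b) fails — there is no Standing Declaration in force.
Exception (c)'s conditions are all satisfied: the facility's floor area is 2,700 m², below the 3,050 m² limit; a current General Permit is held. But applying paragraphs (g)–(h): (g) operates against (c): a current General Exemption Letter is held. (h), which would lift (g), is inapplicable — the reportable unit count is 8, short of 9. Exception (c) does not apply.
Exception (d) is satisfied on its face — the coverage ratio is 41%, less than the 62% limit; the facility operates on a batch process. Considering the limiting provisions: (i) would limit (d) — a current Class 3 Approval is held — but (j) sets (i) aside: (j) applies — the brewery is within 200 m of a designated waterway. (k) would limit (j) — a current General Approval is held — but (l) sets (k) aside: (l) is triggered — discharge temperature exceeds 35 °C. (m), which would lift (l), does not operate here — no current Tier E Clearance is held. Exception (d) stands.
Exception (e) does not apply: average daily discharge volume is 270 litres, not under 260 litres.

No — exception (d) applies; Mira's brewery is not required to register with the Waste Registry.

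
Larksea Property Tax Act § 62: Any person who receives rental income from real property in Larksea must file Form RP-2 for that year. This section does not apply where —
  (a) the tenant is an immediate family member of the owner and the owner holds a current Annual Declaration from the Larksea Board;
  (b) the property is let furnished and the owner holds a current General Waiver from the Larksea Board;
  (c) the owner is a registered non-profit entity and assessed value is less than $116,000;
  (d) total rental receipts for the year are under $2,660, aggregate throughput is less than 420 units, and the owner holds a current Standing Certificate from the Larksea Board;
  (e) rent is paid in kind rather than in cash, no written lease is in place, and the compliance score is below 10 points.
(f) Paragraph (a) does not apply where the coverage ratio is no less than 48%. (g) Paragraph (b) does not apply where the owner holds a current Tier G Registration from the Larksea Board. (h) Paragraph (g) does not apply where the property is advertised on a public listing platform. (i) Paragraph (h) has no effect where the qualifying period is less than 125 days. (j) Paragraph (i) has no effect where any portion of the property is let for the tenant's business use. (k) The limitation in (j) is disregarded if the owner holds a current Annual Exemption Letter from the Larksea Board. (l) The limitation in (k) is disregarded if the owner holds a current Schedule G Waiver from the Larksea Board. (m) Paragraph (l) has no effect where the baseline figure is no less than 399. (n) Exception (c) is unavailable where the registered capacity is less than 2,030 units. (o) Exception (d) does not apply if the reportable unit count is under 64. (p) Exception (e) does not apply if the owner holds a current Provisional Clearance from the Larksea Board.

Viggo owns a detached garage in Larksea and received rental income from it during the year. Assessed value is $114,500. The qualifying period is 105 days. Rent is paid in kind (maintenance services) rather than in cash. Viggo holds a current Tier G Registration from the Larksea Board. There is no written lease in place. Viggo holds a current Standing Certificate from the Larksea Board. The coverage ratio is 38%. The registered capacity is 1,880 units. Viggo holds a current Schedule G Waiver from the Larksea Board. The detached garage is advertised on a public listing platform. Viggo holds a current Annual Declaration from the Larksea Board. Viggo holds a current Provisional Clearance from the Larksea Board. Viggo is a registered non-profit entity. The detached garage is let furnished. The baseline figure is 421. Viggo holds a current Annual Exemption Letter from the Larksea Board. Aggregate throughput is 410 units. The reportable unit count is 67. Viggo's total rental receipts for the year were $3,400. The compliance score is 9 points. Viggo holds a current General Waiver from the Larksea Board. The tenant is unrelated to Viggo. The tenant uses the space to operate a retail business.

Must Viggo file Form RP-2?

Exception (a) requires that the tenant is an immediate family member of the owner; but the tenant is unrelated to the owner, so (a) is unavailable.
All of (b)'s requirements are met (the property is let furnished; a current General Waiver is held). Turning to paragraphs (g)–(m): (g) applies — a current Tier G Registration is held. (h) is triggered (the property is publicly advertised), but is itself disapplied by (i): (i) operates against (h): the qualifying period is 105 days, less than the 125 days limit. (j) would limit (i) — the space is let for business use — but (k) sets (j) aside: (k) operates against (j): a current Annual Exemption Letter is held. (l) would limit (k) — a current Schedule G Waiver is held — but (m) sets (l) aside: (m) applies — the baseline figure is 421, meeting the 399 threshold. Exception (b) does not apply.
Exception (c): Viggo is a registered non-profit; assessed value is $114,500, less than the $116,000 limit — every condition holds. But: (n) operates against (c): the registered capacity is 1,880 units, less than the 2,030 units limit. (c) is therefore removed.
Exception (d) does not apply: total rental receipts for the year are $3,400, not under $2,660.
Exception (e) is satisfied on its face — rent is paid in kind; there is no written lease; the compliance score is 9 points, below the 10 points limit. But: (p) is triggered — a current Provisional Clearance is held. Exception (e) does not apply.
Every exception is unavailable, so the rule governs.

Yes — Viggo must file Form RP-2.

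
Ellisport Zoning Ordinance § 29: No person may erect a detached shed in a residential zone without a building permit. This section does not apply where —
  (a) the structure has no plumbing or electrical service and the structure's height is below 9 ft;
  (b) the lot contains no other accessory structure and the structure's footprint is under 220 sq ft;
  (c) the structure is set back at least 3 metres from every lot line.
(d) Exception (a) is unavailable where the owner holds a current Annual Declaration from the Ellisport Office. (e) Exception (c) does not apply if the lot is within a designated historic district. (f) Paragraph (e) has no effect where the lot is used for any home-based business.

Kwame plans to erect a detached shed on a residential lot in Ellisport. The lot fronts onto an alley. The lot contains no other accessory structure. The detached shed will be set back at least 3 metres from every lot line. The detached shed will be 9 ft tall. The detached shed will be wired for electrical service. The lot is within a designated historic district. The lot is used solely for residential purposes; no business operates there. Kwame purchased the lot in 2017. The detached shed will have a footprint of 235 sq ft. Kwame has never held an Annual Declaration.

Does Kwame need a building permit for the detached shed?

Yes — Kwame must obtain a building permit.

Exception (a) does not apply: electrical service is planned.
Exception (b) fails — the structure's footprint is 235 sq ft, not under 220 sq ft.
Exception (c)'s conditions are all satisfied: the setback is at least 3 m on every side. However, paragraphs (e)–(f) must be considered: (e) applies — the lot is in a historic district. (f) is not triggered (the lot is solely residential), so (e) stands. Exception (c) does not apply.
Every exception is unavailable, so the rule governs.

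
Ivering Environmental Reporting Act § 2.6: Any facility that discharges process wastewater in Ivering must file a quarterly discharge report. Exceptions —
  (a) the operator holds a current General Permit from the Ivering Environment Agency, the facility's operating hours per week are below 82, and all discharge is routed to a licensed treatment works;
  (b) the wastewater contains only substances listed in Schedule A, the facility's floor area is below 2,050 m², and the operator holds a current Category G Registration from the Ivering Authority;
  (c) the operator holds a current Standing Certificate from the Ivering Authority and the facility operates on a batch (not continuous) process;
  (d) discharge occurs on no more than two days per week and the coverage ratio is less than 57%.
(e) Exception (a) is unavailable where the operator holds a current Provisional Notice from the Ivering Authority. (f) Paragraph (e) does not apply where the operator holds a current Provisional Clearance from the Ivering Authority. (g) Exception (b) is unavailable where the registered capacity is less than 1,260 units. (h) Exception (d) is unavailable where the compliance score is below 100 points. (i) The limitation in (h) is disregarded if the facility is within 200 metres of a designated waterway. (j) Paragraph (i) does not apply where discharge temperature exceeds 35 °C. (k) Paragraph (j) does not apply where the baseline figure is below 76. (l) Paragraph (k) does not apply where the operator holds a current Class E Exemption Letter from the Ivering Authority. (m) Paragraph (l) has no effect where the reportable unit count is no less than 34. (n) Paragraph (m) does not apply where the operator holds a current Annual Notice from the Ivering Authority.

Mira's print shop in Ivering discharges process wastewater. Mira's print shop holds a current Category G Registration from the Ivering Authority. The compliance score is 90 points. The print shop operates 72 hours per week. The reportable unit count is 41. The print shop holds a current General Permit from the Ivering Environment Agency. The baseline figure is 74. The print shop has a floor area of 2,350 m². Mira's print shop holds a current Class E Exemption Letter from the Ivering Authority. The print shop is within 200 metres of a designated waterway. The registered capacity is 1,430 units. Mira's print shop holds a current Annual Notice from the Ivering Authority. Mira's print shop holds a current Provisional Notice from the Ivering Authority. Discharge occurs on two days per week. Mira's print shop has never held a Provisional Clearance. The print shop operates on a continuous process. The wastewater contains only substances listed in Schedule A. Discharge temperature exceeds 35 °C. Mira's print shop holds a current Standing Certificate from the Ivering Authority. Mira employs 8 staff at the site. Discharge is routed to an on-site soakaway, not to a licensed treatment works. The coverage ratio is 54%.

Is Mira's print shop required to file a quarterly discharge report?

Yes — Mira's print shop must file a quarterly discharge report.

Exception (a) requires that all discharge is routed to a licensed treatment works; but discharge is not routed to a licensed treatment works, so (a) is unavailable.
Exception (b) does not apply: the facility's floor area is 2,350 m², not below 2,050 m².
Exception (c) does not apply: the facility operates on a continuous process.
Exception (d)'s conditions are all satisfied: discharge occurs on no more than two days per week; the coverage ratio is 54%, less than the 57% limit. But: (h) operates against (d): the compliance score is 90 points, below the 100 points limit. (i) is engaged (the print shop is within 200 m of a designated waterway), but is itself disapplied by (j): (j) is engaged — discharge temperature exceeds 35 °C. (k) applies (the baseline figure is 74, below the 76 limit), but is displaced by (l): (l) operates against (k): a current Class E Exemption Letter is held. (m) would limit (l) — the reportable unit count is 41, meeting the 34 threshold — but (n) sets (m) aside: (n) is triggered — a current Annual Notice is held. (d) is therefore removed.
No exception displaces § 2.6.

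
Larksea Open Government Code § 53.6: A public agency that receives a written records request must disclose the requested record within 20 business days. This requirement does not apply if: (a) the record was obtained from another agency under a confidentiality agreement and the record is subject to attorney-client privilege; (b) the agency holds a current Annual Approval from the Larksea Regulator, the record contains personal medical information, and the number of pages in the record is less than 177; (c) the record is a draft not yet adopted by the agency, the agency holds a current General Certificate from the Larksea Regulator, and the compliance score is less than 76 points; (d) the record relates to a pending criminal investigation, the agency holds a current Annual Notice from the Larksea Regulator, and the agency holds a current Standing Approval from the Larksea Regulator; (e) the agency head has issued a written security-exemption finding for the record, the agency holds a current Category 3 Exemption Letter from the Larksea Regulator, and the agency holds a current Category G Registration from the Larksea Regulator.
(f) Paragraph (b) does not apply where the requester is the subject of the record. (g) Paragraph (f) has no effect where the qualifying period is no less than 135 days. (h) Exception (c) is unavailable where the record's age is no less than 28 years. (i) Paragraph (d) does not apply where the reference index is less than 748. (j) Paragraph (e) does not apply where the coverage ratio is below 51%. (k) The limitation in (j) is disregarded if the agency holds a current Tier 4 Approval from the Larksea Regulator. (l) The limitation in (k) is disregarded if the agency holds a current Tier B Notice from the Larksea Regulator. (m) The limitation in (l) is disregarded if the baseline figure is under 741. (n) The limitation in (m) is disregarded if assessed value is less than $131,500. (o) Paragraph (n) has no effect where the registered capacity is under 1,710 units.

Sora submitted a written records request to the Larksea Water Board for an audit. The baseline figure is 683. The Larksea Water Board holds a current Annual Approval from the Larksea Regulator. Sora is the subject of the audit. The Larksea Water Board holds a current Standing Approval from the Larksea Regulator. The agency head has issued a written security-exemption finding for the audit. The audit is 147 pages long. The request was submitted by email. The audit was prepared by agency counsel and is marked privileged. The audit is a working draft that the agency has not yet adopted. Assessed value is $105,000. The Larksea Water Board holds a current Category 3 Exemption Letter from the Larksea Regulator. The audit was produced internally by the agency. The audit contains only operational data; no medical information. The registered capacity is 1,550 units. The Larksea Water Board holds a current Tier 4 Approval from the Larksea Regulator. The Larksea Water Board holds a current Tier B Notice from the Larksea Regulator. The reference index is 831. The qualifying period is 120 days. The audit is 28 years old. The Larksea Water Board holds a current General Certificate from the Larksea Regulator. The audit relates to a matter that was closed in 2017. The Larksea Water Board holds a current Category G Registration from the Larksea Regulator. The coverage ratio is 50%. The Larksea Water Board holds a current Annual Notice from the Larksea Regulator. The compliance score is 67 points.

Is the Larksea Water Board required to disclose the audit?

No — exception (e) applies; the Larksea Water Board is not required to disclose the audit.

Exception (a) fails — the audit was produced internally.
Exception (b) fails — the audit contains only operational data.
All of (c)'s requirements are met (the audit is an unadopted draft; a current General Certificate is held; the compliance score is 67 points, less than the 76 points limit). But: (h) operates — the record's age is 28 years, meeting the 28 years threshold. So (c) is unavailable.
Exception (d) requires that the record relates to a pending criminal investigation; but the audit relates to a closed matter, so (d) is unavailable.
Exception (e) is satisfied on its face — a written security-exemption finding has been issued; a current Category 3 Exemption Letter is held; a current Category G Registration is held. Applying paragraphs (j)–(o): (j) would limit (e) — the coverage ratio is 50%, below the 51% limit — but (k) sets (j) aside: (k) operates against (j): a current Tier 4 Approval is held. (l) is triggered (a current Tier B Notice is held), but is set aside by (m): (m) operates against (l): the baseline figure is 683, under the 741 limit. (n) would limit (m) — assessed value is $105,000, less than the $131,500 limit — but (o) sets (n) aside: (o) operates — the registered capacity is 1,550 units, under the 1,710 units limit. (e) remains available.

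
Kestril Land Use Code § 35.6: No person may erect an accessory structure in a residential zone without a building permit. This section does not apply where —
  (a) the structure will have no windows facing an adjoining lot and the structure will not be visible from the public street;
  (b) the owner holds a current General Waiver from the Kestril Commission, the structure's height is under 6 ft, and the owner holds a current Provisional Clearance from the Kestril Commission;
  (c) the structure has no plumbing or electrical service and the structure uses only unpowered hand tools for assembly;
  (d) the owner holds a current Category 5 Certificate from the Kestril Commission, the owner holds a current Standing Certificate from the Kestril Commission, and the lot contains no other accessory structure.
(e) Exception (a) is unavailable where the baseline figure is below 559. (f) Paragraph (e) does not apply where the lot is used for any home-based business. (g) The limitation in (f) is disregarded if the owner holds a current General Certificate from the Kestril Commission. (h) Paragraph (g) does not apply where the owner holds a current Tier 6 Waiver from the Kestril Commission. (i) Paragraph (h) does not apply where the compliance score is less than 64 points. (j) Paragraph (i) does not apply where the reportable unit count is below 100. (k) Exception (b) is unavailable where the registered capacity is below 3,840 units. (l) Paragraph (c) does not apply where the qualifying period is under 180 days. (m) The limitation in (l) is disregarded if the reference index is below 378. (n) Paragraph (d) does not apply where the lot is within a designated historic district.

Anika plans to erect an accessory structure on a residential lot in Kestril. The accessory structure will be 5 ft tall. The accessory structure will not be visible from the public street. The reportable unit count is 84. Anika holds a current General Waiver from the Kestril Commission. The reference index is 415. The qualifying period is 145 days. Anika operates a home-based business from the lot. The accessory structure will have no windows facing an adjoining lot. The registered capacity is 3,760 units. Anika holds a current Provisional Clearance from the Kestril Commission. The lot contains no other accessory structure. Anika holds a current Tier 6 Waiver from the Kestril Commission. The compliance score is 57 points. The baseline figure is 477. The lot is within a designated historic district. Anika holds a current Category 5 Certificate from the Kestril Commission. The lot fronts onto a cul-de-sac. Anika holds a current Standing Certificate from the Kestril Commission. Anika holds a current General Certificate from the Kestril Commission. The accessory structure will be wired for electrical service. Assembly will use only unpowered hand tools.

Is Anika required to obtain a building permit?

No — exception (a) applies; Anika does not need a building permit.

All of (a)'s requirements are met (no windows face an adjoining lot; the structure will not be visible from the street). As to paragraphs (e)–(j): (e) is engaged (the baseline figure is 477, below the 559 limit), but is itself disapplied by (f): (f) is engaged — a home-based business operates on the lot. (g) is triggered (a current General Certificate is held), but is displaced by (h): (h) is triggered — a current Tier 6 Waiver is held. (i) would limit (h) — the compliance score is 57 points, less than the 64 points limit — but (j) sets (i) aside: (j) operates against (i): the reportable unit count is 84, below the 100 limit. Exception (a) stands.
Exception (b)'s conditions are all satisfied: a current General Waiver is held; the structure's height is 5 ft, under the 6 ft limit; a current Provisional Clearance is held. However, paragraph (k) must be considered: (k) operates against (b): the registered capacity is 3,760 units, below the 3,840 units limit. (b) is therefore removed.
Exception (c) requires that the structure has no plumbing or electrical service; but electrical service is planned, so (c) is unavailable.
All of (d)'s requirements are met (a current Category 5 Certificate is held; a current Standing Certificate is held; the lot has no other accessory structure). But: (n) is engaged — the lot is in a historic district. So (d) is unavailable.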